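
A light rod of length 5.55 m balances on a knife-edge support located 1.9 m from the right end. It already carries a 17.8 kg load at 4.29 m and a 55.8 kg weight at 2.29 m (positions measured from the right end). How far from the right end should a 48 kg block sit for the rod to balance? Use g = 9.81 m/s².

Take moments about the knife-edge support (at 1.9 m from the right end).
Load: 17.8 × 9.81 = 174.6 N down at 4.29 m → arm 2.39 m, τ = 174.6 × 2.39 = 417.3 N·m counterclockwise.
Weight: 55.8 × 9.81 = 547.4 N down at 2.29 m → arm 0.39 m, τ = 547.4 × 0.39 = 213.5 N·m counterclockwise.
Net moment of existing loads = 630.8 N·m counterclockwise.
The block weighs 48 × 9.81 = 470.9 N and must supply an equal clockwise moment, so its lever arm about the knife-edge support is 630.8 / 470.9 = 1.34 m.
That puts it at 1.9 − 1.34 = 0.56 m from the right end.

x ≈ 0.56 m from the right end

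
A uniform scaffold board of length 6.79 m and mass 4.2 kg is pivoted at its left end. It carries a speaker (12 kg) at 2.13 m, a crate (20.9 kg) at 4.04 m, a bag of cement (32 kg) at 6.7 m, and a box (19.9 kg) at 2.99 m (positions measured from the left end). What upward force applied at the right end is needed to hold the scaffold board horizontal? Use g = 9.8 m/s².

F ≈ 575 N

Take moments about the left end.
Beam weight: 4.2 × 9.8 = 41.16 N down at 3.395 m → arm 3.395 m, τ = 41.16 × 3.395 = 139.7 N·m clockwise.
Speaker: 12 × 9.8 = 117.6 N down at 2.13 m → arm 2.13 m, τ = 117.6 × 2.13 = 250.5 N·m clockwise.
Crate: 20.9 × 9.8 = 204.8 N down at 4.04 m → arm 4.04 m, τ = 204.8 × 4.04 = 827.4 N·m clockwise.
Bag of cement: 32 × 9.8 = 313.6 N down at 6.7 m → arm 6.7 m, τ = 313.6 × 6.7 = 2101 N·m clockwise.
Box: 19.9 × 9.8 = 195 N down at 2.99 m → arm 2.99 m, τ = 195 × 2.99 = 583.1 N·m clockwise.
Net moment of the loads = 3902 N·m clockwise.
The upward force F acts at the right end, arm 6.79 m, giving F × 6.79 counterclockwise.
Setting net torque to zero: F × 6.79 = 3902 → F = 3902 / 6.79 = 575 N.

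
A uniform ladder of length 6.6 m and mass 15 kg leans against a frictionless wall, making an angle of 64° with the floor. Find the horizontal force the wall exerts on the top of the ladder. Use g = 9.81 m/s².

N_wall ≈ 35.9 N

Take moments about the foot of the ladder.
Ladder weight 15×9.81 = 147.2 N acts at 3.3 m along the ladder; its horizontal arm is 3.3·cos64° = 1.447 m → τ = 213 N·m clockwise.
Wall normal N acts horizontally at the top; its moment arm is the height L sinθ = 6.6·sin64° = 5.932 m, counterclockwise.
Στ = 0 ⇒ N × 5.932 = 213 ⇒ N = 35.9 N.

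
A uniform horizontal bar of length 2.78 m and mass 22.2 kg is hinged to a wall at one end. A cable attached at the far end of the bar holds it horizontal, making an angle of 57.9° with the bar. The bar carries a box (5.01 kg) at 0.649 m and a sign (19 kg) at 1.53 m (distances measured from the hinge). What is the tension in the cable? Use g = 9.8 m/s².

T ≈ 263 N

Take moments about the hinge.
Beam weight: 22.2 × 9.8 = 217.6 N down at 1.39 m → arm 1.39 m, τ = 217.6 × 1.39 = 302.5 N·m clockwise.
Box: 5.01 × 9.8 = 49.1 N down at 0.649 m → arm 0.649 m, τ = 49.1 × 0.649 = 31.87 N·m clockwise.
Sign: 19 × 9.8 = 186.2 N down at 1.53 m → arm 1.53 m, τ = 186.2 × 1.53 = 284.9 N·m clockwise.
Total clockwise load moment = 619.3 N·m.
The cable tension T acts at 2.78 m; only its component perpendicular to the bar, T sinθ, produces torque. sin 57.9° = 0.8471.
For rotational equilibrium, T × 2.78 × 0.8471 = 619.3, so T = 619.3 / 2.355 = 263 N.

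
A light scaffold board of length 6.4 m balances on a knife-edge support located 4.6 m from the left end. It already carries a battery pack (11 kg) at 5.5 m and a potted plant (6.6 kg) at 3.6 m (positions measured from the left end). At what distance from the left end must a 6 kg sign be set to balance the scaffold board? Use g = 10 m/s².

x ≈ 4.05 m from the left end

Taking torques about the knife-edge support (at 4.6 m from the left end):
Battery pack: 11 × 10 = 110 N down at 5.5 m → arm 0.9 m, τ = 110 × 0.9 = 99 N·m clockwise.
Potted plant: 6.6 × 10 = 66 N down at 3.6 m → arm 1 m, τ = 66 × 1 = 66 N·m counterclockwise.
Net moment of existing loads = 33 N·m clockwise.
The sign weighs 6 × 10 = 60 N and must supply an equal counterclockwise moment, so its lever arm about the knife-edge support is 33 / 60 = 0.55 m.
That puts it at 4.6 − 0.55 = 4.05 m from the left end.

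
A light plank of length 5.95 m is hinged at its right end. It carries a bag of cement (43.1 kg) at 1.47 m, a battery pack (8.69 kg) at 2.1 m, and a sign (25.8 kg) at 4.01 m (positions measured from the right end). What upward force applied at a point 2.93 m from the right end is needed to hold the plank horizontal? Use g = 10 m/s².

F ≈ 632 N

About the right end:
Bag of cement: 43.1 × 10 = 431 N down at 1.47 m → arm 1.47 m, τ = 431 × 1.47 = 633.6 N·m counterclockwise.
Battery pack: 8.69 × 10 = 86.9 N down at 2.1 m → arm 2.1 m, τ = 86.9 × 2.1 = 182.5 N·m counterclockwise.
Sign: 25.8 × 10 = 258 N down at 4.01 m → arm 4.01 m, τ = 258 × 4.01 = 1035 N·m counterclockwise.
Net moment of the loads = 1851 N·m counterclockwise.
The upward force F acts at a point 2.93 m from the right end, arm 2.93 m, giving F × 2.93 clockwise.
Setting net torque to zero: F × 2.93 = 1851 → F = 1851 / 2.93 = 632 N.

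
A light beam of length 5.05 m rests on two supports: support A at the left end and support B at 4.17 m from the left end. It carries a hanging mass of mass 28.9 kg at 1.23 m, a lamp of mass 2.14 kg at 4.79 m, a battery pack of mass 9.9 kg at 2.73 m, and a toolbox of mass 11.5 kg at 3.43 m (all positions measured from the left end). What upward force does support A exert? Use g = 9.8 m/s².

R_A ≈ 250 N

Choose support B as the axis so its reaction then has zero moment arm.
Hanging mass: 28.9 × 9.8 = 283.2 N down at 1.23 m → arm 2.94 m, τ = 283.2 × 2.94 = 832.6 N·m counterclockwise.
Lamp: 2.14 × 9.8 = 20.97 N down at 4.79 m → arm 0.62 m, τ = 20.97 × 0.62 = 13 N·m clockwise.
Battery pack: 9.9 × 9.8 = 97.02 N down at 2.73 m → arm 1.44 m, τ = 97.02 × 1.44 = 139.7 N·m counterclockwise.
Toolbox: 11.5 × 9.8 = 112.7 N down at 3.43 m → arm 0.74 m, τ = 112.7 × 0.74 = 83.4 N·m counterclockwise.
Net load moment about support B = 1043 N·m counterclockwise.
Reaction R at support A is upward at 0 m, arm 4.17 m → moment R × 4.17 clockwise.
Balancing moments: R × 4.17 = 1043, giving R = 250 N.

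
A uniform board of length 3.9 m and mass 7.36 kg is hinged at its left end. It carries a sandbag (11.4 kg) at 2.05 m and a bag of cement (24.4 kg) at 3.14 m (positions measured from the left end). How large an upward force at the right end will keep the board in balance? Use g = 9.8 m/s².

Take moments about the left end.
Beam weight: 7.36 × 9.8 = 72.13 N down at 1.95 m → arm 1.95 m, τ = 72.13 × 1.95 = 140.7 N·m clockwise.
Sandbag: 11.4 × 9.8 = 111.7 N down at 2.05 m → arm 2.05 m, τ = 111.7 × 2.05 = 229 N·m clockwise.
Bag of cement: 24.4 × 9.8 = 239.1 N down at 3.14 m → arm 3.14 m, τ = 239.1 × 3.14 = 750.8 N·m clockwise.
Net moment of the loads = 1120 N·m clockwise.
The upward force F acts at the right end, arm 3.9 m, giving F × 3.9 counterclockwise.
Balancing moments: F × 3.9 = 1120, giving F = 1120 / 3.9 = 287 N.

F ≈ 287 N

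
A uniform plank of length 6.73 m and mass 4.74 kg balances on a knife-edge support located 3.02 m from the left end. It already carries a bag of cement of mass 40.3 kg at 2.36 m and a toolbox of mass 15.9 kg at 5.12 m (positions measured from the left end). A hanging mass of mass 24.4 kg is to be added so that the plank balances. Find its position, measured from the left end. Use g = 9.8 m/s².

Take moments about the knife-edge support (at 3.02 m from the left end).
Beam weight: 4.74 × 9.8 = 46.45 N down at 3.365 m → arm 0.345 m, τ = 46.45 × 0.345 = 16.03 N·m clockwise.
Bag of cement: 40.3 × 9.8 = 394.9 N down at 2.36 m → arm 0.66 m, τ = 394.9 × 0.66 = 260.6 N·m counterclockwise.
Toolbox: 15.9 × 9.8 = 155.8 N down at 5.12 m → arm 2.1 m, τ = 155.8 × 2.1 = 327.2 N·m clockwise.
Net moment of existing loads = 82.63 N·m clockwise.
The hanging mass weighs 24.4 × 9.8 = 239.1 N and must supply an equal counterclockwise moment, so its lever arm about the knife-edge support is 82.63 / 239.1 = 0.346 m.
That puts it at 3.02 − 0.346 = 2.67 m from the left end.

x ≈ 2.67 m from the left end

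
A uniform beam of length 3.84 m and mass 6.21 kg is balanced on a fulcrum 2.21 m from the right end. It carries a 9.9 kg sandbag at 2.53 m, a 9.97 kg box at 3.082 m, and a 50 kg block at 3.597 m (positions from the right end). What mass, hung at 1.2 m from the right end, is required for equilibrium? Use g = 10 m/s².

Choose the fulcrum (at 2.21 m from the right end) as the axis so the support reaction has zero arm there.
Beam weight: 6.21 × 10 = 62.1 N down at 1.92 m → arm 0.29 m, τ = 62.1 × 0.29 = 18.01 N·m clockwise.
Sandbag: 9.9 × 10 = 99 N down at 2.53 m → arm 0.32 m, τ = 99 × 0.32 = 31.68 N·m counterclockwise.
Box: 9.97 × 10 = 99.7 N down at 3.082 m → arm 0.872 m, τ = 99.7 × 0.872 = 86.94 N·m counterclockwise.
Block: 50 × 10 = 500 N down at 3.597 m → arm 1.387 m, τ = 500 × 1.387 = 693.5 N·m counterclockwise.
Net moment of known loads = 794.1 N·m counterclockwise.
An unknown mass m at 1.2 m has arm 1.01 m; its moment is m·g·1.01 clockwise.
Balancing moments: m × 10 × 1.01 = 794.1, giving m = 794.1 / (10 × 1.01) = 78.6 kg.

m ≈ 78.6 kg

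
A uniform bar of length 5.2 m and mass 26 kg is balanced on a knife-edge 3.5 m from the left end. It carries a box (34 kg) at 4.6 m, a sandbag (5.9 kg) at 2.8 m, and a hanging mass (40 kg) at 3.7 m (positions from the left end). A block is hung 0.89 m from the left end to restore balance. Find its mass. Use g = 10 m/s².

About the knife-edge (at 3.5 m from the left end):
Beam weight: 26 × 10 = 260 N down at 2.6 m → arm 0.9 m, τ = 260 × 0.9 = 234 N·m counterclockwise.
Box: 34 × 10 = 340 N down at 4.6 m → arm 1.1 m, τ = 340 × 1.1 = 374 N·m clockwise.
Sandbag: 5.9 × 10 = 59 N down at 2.8 m → arm 0.7 m, τ = 59 × 0.7 = 41.3 N·m counterclockwise.
Hanging mass: 40 × 10 = 400 N down at 3.7 m → arm 0.2 m, τ = 400 × 0.2 = 80 N·m clockwise.
Net moment of known loads = 178.7 N·m clockwise.
An unknown mass m at 0.89 m has arm 2.61 m; its moment is m·g·2.61 counterclockwise.
For rotational equilibrium, m × 10 × 2.61 = 178.7, so m = 178.7 / (10 × 2.61) = 6.85 kg.

m ≈ 6.85 kg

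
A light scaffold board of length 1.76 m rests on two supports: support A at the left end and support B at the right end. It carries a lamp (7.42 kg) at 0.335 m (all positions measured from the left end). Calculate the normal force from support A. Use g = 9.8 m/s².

Choose support B as the axis so its reaction then has zero moment arm.
Lamp: 7.42 × 9.8 = 72.72 N down at 0.335 m → arm 1.425 m, τ = 72.72 × 1.425 = 103.6 N·m counterclockwise.
Net load moment about support B = 103.6 N·m counterclockwise.
Reaction R at support A is upward at 0 m, arm 1.76 m → moment R × 1.76 clockwise.
Στ = 0 ⇒ R × 1.76 = 103.6 ⇒ R = 58.9 N.

R_A ≈ 58.9 N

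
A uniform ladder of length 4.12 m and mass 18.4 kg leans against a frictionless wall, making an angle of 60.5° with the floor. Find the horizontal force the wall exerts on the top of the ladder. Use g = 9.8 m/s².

Taking torques about the foot of the ladder:
Ladder weight 18.4×9.8 = 180.3 N acts at 2.06 m along the ladder; its horizontal arm is 2.06·cos60.5° = 1.014 m → τ = 182.8 N·m clockwise.
Wall normal N acts horizontally at the top; its moment arm is the height L sinθ = 4.12·sin60.5° = 3.586 m, counterclockwise.
Balancing moments: N × 3.586 = 182.8, giving N = 51 N.

N_wall ≈ 51 N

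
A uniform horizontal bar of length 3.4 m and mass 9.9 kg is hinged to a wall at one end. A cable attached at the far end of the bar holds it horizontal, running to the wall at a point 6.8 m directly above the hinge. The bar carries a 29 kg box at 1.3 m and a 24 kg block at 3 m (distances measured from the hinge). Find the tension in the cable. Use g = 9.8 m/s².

Choose the hinge as the axis so the unknown hinge reaction has zero arm there.
Beam weight: 9.9 × 9.8 = 97.02 N down at 1.7 m → arm 1.7 m, τ = 97.02 × 1.7 = 164.9 N·m clockwise.
Box: 29 × 9.8 = 284.2 N down at 1.3 m → arm 1.3 m, τ = 284.2 × 1.3 = 369.5 N·m clockwise.
Block: 24 × 9.8 = 235.2 N down at 3 m → arm 3 m, τ = 235.2 × 3 = 705.6 N·m clockwise.
Total clockwise load moment = 1240 N·m.
The cable tension T acts at 3.4 m; only its component perpendicular to the bar, T sinθ, produces torque. sinθ = h/√(h²+d²) = 6.8/√(6.8²+3.4²) = 0.8944.
For rotational equilibrium, T × 3.4 × 0.8944 = 1240, so T = 1240 / 3.041 = 408 N.

T ≈ 408 N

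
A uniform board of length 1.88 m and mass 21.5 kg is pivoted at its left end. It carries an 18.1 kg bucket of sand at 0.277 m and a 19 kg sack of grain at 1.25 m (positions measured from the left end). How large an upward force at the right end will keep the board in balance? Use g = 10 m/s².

Sum moments about the left end (the unknown pivot reaction has zero arm there).
Beam weight: 21.5 × 10 = 215 N down at 0.94 m → arm 0.94 m, τ = 215 × 0.94 = 202.1 N·m clockwise.
Bucket of sand: 18.1 × 10 = 181 N down at 0.277 m → arm 0.277 m, τ = 181 × 0.277 = 50.14 N·m clockwise.
Sack of grain: 19 × 10 = 190 N down at 1.25 m → arm 1.25 m, τ = 190 × 1.25 = 237.5 N·m clockwise.
Net moment of the loads = 489.7 N·m clockwise.
The upward force F acts at the right end, arm 1.88 m, giving F × 1.88 counterclockwise.
Στ = 0 ⇒ F × 1.88 = 489.7 ⇒ F = 489.7 / 1.88 = 260 N.

F ≈ 260 N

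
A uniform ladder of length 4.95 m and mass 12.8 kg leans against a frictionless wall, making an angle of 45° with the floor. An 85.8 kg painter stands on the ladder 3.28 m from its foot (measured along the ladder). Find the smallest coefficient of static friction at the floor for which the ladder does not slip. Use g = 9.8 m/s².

μ_min ≈ 0.642

Choose the foot of the ladder as the axis so the floor normal and friction both act there and drop out.
Ladder weight 12.8×9.8 = 125.4 N acts at 2.475 m along the ladder; its horizontal arm is 2.475·cos45° = 1.75 m → τ = 219.5 N·m clockwise.
Painter: 85.8×9.8 = 840.8 N at 3.28 m → arm 2.319 m → τ = 1950 N·m clockwise.
Wall normal N acts horizontally at the top; its moment arm is the height L sinθ = 4.95·sin45° = 3.5 m, counterclockwise.
For rotational equilibrium, N × 3.5 = 2170, so N = 620 N.
ΣFx = 0 ⇒ f = N_wall = 620 N. ΣFy = 0 ⇒ N_floor = 966.2 N.
μ_min = f / N_floor = 620 / 966.2 = 0.642.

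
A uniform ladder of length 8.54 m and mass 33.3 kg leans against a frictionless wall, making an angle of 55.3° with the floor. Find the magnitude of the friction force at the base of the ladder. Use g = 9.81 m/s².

f ≈ 113 N

About the foot of the ladder:
Ladder weight 33.3×9.81 = 326.7 N acts at 4.27 m along the ladder; its horizontal arm is 4.27·cos55.3° = 2.431 m → τ = 794.2 N·m clockwise.
Wall normal N acts horizontally at the top; its moment arm is the height L sinθ = 8.54·sin55.3° = 7.021 m, counterclockwise.
Στ = 0 ⇒ N × 7.021 = 794.2 ⇒ N = 113 N.
ΣFx = 0: friction at the foot balances the wall's push, so f = N_wall = 113 N.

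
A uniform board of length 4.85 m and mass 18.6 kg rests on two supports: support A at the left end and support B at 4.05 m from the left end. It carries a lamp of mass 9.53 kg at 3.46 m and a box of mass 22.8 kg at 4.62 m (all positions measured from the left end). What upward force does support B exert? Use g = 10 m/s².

R_B ≈ 453 N

Choose support A as the axis so its reaction then has zero moment arm.
Beam weight: 18.6 × 10 = 186 N down at 2.425 m → arm 2.425 m, τ = 186 × 2.425 = 451 N·m clockwise.
Lamp: 9.53 × 10 = 95.3 N down at 3.46 m → arm 3.46 m, τ = 95.3 × 3.46 = 329.7 N·m clockwise.
Box: 22.8 × 10 = 228 N down at 4.62 m → arm 4.62 m, τ = 228 × 4.62 = 1053 N·m clockwise.
Net load moment about support A = 1834 N·m clockwise.
Reaction R at support B is upward at 4.05 m, arm 4.05 m → moment R × 4.05 counterclockwise.
Setting net torque to zero: R × 4.05 = 1834 → R = 453 N.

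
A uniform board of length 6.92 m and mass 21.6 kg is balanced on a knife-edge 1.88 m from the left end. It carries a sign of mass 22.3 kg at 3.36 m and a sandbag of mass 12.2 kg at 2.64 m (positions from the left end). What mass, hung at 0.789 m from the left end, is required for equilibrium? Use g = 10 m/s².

m ≈ 70 kg

Take moments about the knife-edge (at 1.88 m from the left end).
Beam weight: 21.6 × 10 = 216 N down at 3.46 m → arm 1.58 m, τ = 216 × 1.58 = 341.3 N·m clockwise.
Sign: 22.3 × 10 = 223 N down at 3.36 m → arm 1.48 m, τ = 223 × 1.48 = 330 N·m clockwise.
Sandbag: 12.2 × 10 = 122 N down at 2.64 m → arm 0.76 m, τ = 122 × 0.76 = 92.72 N·m clockwise.
Net moment of known loads = 764 N·m clockwise.
An unknown mass m at 0.789 m has arm 1.091 m; its moment is m·g·1.091 counterclockwise.
Balancing moments: m × 10 × 1.091 = 764, giving m = 764 / (10 × 1.091) = 70 kg.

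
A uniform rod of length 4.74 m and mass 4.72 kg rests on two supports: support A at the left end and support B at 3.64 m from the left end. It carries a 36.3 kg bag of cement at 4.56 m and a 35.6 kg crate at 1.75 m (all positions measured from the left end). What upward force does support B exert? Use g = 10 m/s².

R_B ≈ 657 N

Taking torques about support A:
Beam weight: 4.72 × 10 = 47.2 N down at 2.37 m → arm 2.37 m, τ = 47.2 × 2.37 = 111.9 N·m clockwise.
Bag of cement: 36.3 × 10 = 363 N down at 4.56 m → arm 4.56 m, τ = 363 × 4.56 = 1655 N·m clockwise.
Crate: 35.6 × 10 = 356 N down at 1.75 m → arm 1.75 m, τ = 356 × 1.75 = 623 N·m clockwise.
Net load moment about support A = 2390 N·m clockwise.
Reaction R at support B is upward at 3.64 m, arm 3.64 m → moment R × 3.64 counterclockwise.
For rotational equilibrium, R × 3.64 = 2390, so R = 657 N.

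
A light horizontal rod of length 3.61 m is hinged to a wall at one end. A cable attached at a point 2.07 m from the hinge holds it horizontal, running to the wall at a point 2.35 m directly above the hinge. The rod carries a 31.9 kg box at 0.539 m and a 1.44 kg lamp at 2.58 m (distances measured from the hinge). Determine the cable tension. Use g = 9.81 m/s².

Choose the hinge as the axis so the unknown hinge reaction has zero arm there.
Box: 31.9 × 9.81 = 312.9 N down at 0.539 m → arm 0.539 m, τ = 312.9 × 0.539 = 168.7 N·m clockwise.
Lamp: 1.44 × 9.81 = 14.13 N down at 2.58 m → arm 2.58 m, τ = 14.13 × 2.58 = 36.46 N·m clockwise.
Total clockwise load moment = 205.2 N·m.
The cable tension T acts at 2.07 m; only its component perpendicular to the rod, T sinθ, produces torque. sinθ = h/√(h²+d²) = 2.35/√(2.35²+2.07²) = 0.7504.
Balancing moments: T × 2.07 × 0.7504 = 205.2, giving T = 205.2 / 1.553 = 132 N.

T ≈ 132 N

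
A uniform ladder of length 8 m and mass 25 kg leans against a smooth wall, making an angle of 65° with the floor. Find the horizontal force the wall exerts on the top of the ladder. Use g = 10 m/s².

Taking torques about the foot of the ladder:
Ladder weight 25×10 = 250 N acts at 4 m along the ladder; its horizontal arm is 4·cos65° = 1.69 m → τ = 422.5 N·m clockwise.
Wall normal N acts horizontally at the top; its moment arm is the height L sinθ = 8·sin65° = 7.25 m, counterclockwise.
Balancing moments: N × 7.25 = 422.5, giving N = 58.3 N.

N_wall ≈ 58.3 N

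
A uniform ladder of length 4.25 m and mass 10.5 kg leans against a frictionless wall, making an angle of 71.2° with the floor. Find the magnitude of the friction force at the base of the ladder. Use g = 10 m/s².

f ≈ 17.9 N

Sum moments about the foot of the ladder (the floor normal and friction both act there and drop out).
Ladder weight 10.5×10 = 105 N acts at 2.125 m along the ladder; its horizontal arm is 2.125·cos71.2° = 0.6848 m → τ = 71.9 N·m clockwise.
Wall normal N acts horizontally at the top; its moment arm is the height L sinθ = 4.25·sin71.2° = 4.023 m, counterclockwise.
For rotational equilibrium, N × 4.023 = 71.9, so N = 17.9 N.
ΣFx = 0: friction at the foot balances the wall's push, so f = N_wall = 17.9 N.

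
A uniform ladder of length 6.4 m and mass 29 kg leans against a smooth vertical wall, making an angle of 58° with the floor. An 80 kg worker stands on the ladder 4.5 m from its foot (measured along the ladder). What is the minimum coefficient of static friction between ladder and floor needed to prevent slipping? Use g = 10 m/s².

μ_min ≈ 0.406

Take moments about the foot of the ladder.
Ladder weight 29×10 = 290 N acts at 3.2 m along the ladder; its horizontal arm is 3.2·cos58° = 1.696 m → τ = 491.8 N·m clockwise.
Worker: 80×10 = 800 N at 4.5 m → arm 2.385 m → τ = 1908 N·m clockwise.
Wall normal N acts horizontally at the top; its moment arm is the height L sinθ = 6.4·sin58° = 5.428 m, counterclockwise.
Στ = 0 ⇒ N × 5.428 = 2400 ⇒ N = 442.2 N.
ΣFx = 0 ⇒ f = N_wall = 442.2 N. ΣFy = 0 ⇒ N_floor = 1090 N.
μ_min = f / N_floor = 442.2 / 1090 = 0.406.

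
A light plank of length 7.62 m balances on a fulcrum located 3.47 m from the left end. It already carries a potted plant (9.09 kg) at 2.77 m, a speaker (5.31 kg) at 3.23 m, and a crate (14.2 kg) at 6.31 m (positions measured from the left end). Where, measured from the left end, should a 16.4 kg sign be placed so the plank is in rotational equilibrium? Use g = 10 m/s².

x ≈ 1.48 m from the left end

Sum moments about the fulcrum (at 3.47 m from the left end) (the support reaction has zero arm there).
Potted plant: 9.09 × 10 = 90.9 N down at 2.77 m → arm 0.7 m, τ = 90.9 × 0.7 = 63.63 N·m counterclockwise.
Speaker: 5.31 × 10 = 53.1 N down at 3.23 m → arm 0.24 m, τ = 53.1 × 0.24 = 12.74 N·m counterclockwise.
Crate: 14.2 × 10 = 142 N down at 6.31 m → arm 2.84 m, τ = 142 × 2.84 = 403.3 N·m clockwise.
Net moment of existing loads = 326.9 N·m clockwise.
The sign weighs 16.4 × 10 = 164 N and must supply an equal counterclockwise moment, so its lever arm about the fulcrum is 326.9 / 164 = 1.99 m.
That puts it at 3.47 − 1.99 = 1.48 m from the left end.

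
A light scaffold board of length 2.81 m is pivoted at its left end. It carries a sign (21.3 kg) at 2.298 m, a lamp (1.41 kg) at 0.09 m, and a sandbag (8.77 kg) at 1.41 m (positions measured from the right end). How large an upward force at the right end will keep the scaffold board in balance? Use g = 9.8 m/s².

F ≈ 94.2 N

Choose the left end as the axis so the unknown pivot reaction has zero arm there.
Sign: 21.3 × 9.8 = 208.7 N down at 2.298 m → arm 0.512 m, τ = 208.7 × 0.512 = 106.9 N·m clockwise.
Lamp: 1.41 × 9.8 = 13.82 N down at 0.09 m → arm 2.72 m, τ = 13.82 × 2.72 = 37.59 N·m clockwise.
Sandbag: 8.77 × 9.8 = 85.95 N down at 1.41 m → arm 1.4 m, τ = 85.95 × 1.4 = 120.3 N·m clockwise.
Net moment of the loads = 264.8 N·m clockwise.
The upward force F acts at the right end, arm 2.81 m, giving F × 2.81 counterclockwise.
For rotational equilibrium, F × 2.81 = 264.8, so F = 264.8 / 2.81 = 94.2 N.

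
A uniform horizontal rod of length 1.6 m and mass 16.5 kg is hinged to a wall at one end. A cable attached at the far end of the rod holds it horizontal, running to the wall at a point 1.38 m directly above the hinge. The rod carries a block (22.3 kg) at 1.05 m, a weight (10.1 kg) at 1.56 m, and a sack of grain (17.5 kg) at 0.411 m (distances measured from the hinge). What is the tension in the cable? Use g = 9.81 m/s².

T ≈ 559 N

About the hinge:
Beam weight: 16.5 × 9.81 = 161.9 N down at 0.8 m → arm 0.8 m, τ = 161.9 × 0.8 = 129.5 N·m clockwise.
Block: 22.3 × 9.81 = 218.8 N down at 1.05 m → arm 1.05 m, τ = 218.8 × 1.05 = 229.7 N·m clockwise.
Weight: 10.1 × 9.81 = 99.08 N down at 1.56 m → arm 1.56 m, τ = 99.08 × 1.56 = 154.6 N·m clockwise.
Sack of grain: 17.5 × 9.81 = 171.7 N down at 0.411 m → arm 0.411 m, τ = 171.7 × 0.411 = 70.57 N·m clockwise.
Total clockwise load moment = 584.4 N·m.
The cable tension T acts at 1.6 m; only its component perpendicular to the rod, T sinθ, produces torque. sinθ = h/√(h²+d²) = 1.38/√(1.38²+1.6²) = 0.6531.
Στ = 0 ⇒ T × 1.6 × 0.6531 = 584.4 ⇒ T = 584.4 / 1.045 = 559 N.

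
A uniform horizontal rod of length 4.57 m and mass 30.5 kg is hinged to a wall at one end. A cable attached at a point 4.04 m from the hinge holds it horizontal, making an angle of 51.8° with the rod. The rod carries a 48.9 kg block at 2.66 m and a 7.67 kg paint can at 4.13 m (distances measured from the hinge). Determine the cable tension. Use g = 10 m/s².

Choose the hinge as the axis so the unknown hinge reaction has zero arm there.
Beam weight: 30.5 × 10 = 305 N down at 2.285 m → arm 2.285 m, τ = 305 × 2.285 = 696.9 N·m clockwise.
Block: 48.9 × 10 = 489 N down at 2.66 m → arm 2.66 m, τ = 489 × 2.66 = 1301 N·m clockwise.
Paint can: 7.67 × 10 = 76.7 N down at 4.13 m → arm 4.13 m, τ = 76.7 × 4.13 = 316.8 N·m clockwise.
Total clockwise load moment = 2315 N·m.
The cable tension T acts at 4.04 m; only its component perpendicular to the rod, T sinθ, produces torque. sin 51.8° = 0.7859.
Balancing moments: T × 4.04 × 0.7859 = 2315, giving T = 2315 / 3.175 = 729 N.

T ≈ 729 N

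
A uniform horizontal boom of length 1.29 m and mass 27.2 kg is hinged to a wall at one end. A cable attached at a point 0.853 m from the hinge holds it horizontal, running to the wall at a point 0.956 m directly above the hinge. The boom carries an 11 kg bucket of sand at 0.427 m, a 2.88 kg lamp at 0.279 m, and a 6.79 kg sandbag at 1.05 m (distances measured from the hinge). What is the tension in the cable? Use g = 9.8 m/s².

Choose the hinge as the axis so the unknown hinge reaction has zero arm there.
Beam weight: 27.2 × 9.8 = 266.6 N down at 0.645 m → arm 0.645 m, τ = 266.6 × 0.645 = 172 N·m clockwise.
Bucket of sand: 11 × 9.8 = 107.8 N down at 0.427 m → arm 0.427 m, τ = 107.8 × 0.427 = 46.03 N·m clockwise.
Lamp: 2.88 × 9.8 = 28.22 N down at 0.279 m → arm 0.279 m, τ = 28.22 × 0.279 = 7.873 N·m clockwise.
Sandbag: 6.79 × 9.8 = 66.54 N down at 1.05 m → arm 1.05 m, τ = 66.54 × 1.05 = 69.87 N·m clockwise.
Total clockwise load moment = 295.8 N·m.
The cable tension T acts at 0.853 m; only its component perpendicular to the boom, T sinθ, produces torque. sinθ = h/√(h²+d²) = 0.956/√(0.956²+0.853²) = 0.7462.
For rotational equilibrium, T × 0.853 × 0.7462 = 295.8, so T = 295.8 / 0.6365 = 465 N.

T ≈ 465 N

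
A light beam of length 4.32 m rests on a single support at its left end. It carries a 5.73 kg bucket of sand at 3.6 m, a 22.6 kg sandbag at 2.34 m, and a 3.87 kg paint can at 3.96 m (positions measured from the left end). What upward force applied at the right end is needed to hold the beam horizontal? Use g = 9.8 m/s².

Taking torques about the left end:
Bucket of sand: 5.73 × 9.8 = 56.15 N down at 3.6 m → arm 3.6 m, τ = 56.15 × 3.6 = 202.1 N·m clockwise.
Sandbag: 22.6 × 9.8 = 221.5 N down at 2.34 m → arm 2.34 m, τ = 221.5 × 2.34 = 518.3 N·m clockwise.
Paint can: 3.87 × 9.8 = 37.93 N down at 3.96 m → arm 3.96 m, τ = 37.93 × 3.96 = 150.2 N·m clockwise.
Net moment of the loads = 870.6 N·m clockwise.
The upward force F acts at the right end, arm 4.32 m, giving F × 4.32 counterclockwise.
Balancing moments: F × 4.32 = 870.6, giving F = 870.6 / 4.32 = 202 N.

F ≈ 202 N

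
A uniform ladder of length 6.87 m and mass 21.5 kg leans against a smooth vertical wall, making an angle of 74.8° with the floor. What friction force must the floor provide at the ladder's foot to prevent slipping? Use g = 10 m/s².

f ≈ 29.2 N

Choose the foot of the ladder as the axis so the floor normal and friction both act there and drop out.
Ladder weight 21.5×10 = 215 N acts at 3.435 m along the ladder; its horizontal arm is 3.435·cos74.8° = 0.9006 m → τ = 193.6 N·m clockwise.
Wall normal N acts horizontally at the top; its moment arm is the height L sinθ = 6.87·sin74.8° = 6.63 m, counterclockwise.
Στ = 0 ⇒ N × 6.63 = 193.6 ⇒ N = 29.2 N.
ΣFx = 0: friction at the foot balances the wall's push, so f = N_wall = 29.2 N.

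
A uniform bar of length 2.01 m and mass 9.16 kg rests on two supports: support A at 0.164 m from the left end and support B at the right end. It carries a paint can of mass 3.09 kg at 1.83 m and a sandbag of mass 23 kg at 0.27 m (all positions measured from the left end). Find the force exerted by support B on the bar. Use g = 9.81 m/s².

Taking torques about support A:
Beam weight: 9.16 × 9.81 = 89.86 N down at 1.005 m → arm 0.841 m, τ = 89.86 × 0.841 = 75.57 N·m clockwise.
Paint can: 3.09 × 9.81 = 30.31 N down at 1.83 m → arm 1.666 m, τ = 30.31 × 1.666 = 50.5 N·m clockwise.
Sandbag: 23 × 9.81 = 225.6 N down at 0.27 m → arm 0.106 m, τ = 225.6 × 0.106 = 23.91 N·m clockwise.
Net load moment about support A = 150 N·m clockwise.
Reaction R at support B is upward at 2.01 m, arm 1.846 m → moment R × 1.846 counterclockwise.
Balancing moments: R × 1.846 = 150, giving R = 81.3 N.

R_B ≈ 81.3 N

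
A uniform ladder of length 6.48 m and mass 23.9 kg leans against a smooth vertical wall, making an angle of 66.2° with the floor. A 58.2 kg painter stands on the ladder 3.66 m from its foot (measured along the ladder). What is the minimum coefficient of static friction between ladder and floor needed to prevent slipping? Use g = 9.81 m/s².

Taking torques about the foot of the ladder:
Ladder weight 23.9×9.81 = 234.5 N acts at 3.24 m along the ladder; its horizontal arm is 3.24·cos66.2° = 1.307 m → τ = 306.5 N·m clockwise.
Painter: 58.2×9.81 = 570.9 N at 3.66 m → arm 1.477 m → τ = 843.2 N·m clockwise.
Wall normal N acts horizontally at the top; its moment arm is the height L sinθ = 6.48·sin66.2° = 5.929 m, counterclockwise.
For rotational equilibrium, N × 5.929 = 1150, so N = 194 N.
ΣFx = 0 ⇒ f = N_wall = 194 N. ΣFy = 0 ⇒ N_floor = 805.4 N.
μ_min = f / N_floor = 194 / 805.4 = 0.241.

μ_min ≈ 0.241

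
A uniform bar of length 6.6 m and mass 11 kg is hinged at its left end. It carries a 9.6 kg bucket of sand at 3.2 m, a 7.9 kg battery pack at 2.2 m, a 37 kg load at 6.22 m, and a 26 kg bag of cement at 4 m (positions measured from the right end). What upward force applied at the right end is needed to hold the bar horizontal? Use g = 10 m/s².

F ≈ 281 N

Choose the left end as the axis so the unknown pivot reaction has zero arm there.
Beam weight: 11 × 10 = 110 N down at 3.3 m → arm 3.3 m, τ = 110 × 3.3 = 363 N·m clockwise.
Bucket of sand: 9.6 × 10 = 96 N down at 3.2 m → arm 3.4 m, τ = 96 × 3.4 = 326.4 N·m clockwise.
Battery pack: 7.9 × 10 = 79 N down at 2.2 m → arm 4.4 m, τ = 79 × 4.4 = 347.6 N·m clockwise.
Load: 37 × 10 = 370 N down at 6.22 m → arm 0.38 m, τ = 370 × 0.38 = 140.6 N·m clockwise.
Bag of cement: 26 × 10 = 260 N down at 4 m → arm 2.6 m, τ = 260 × 2.6 = 676 N·m clockwise.
Net moment of the loads = 1854 N·m clockwise.
The upward force F acts at the right end, arm 6.6 m, giving F × 6.6 counterclockwise.
For rotational equilibrium, F × 6.6 = 1854, so F = 1854 / 6.6 = 281 N.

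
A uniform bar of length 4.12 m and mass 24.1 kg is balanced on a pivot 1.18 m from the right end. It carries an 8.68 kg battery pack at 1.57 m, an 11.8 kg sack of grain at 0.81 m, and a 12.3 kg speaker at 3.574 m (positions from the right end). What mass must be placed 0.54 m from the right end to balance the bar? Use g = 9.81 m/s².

Sum moments about the pivot (at 1.18 m from the right end) (the support reaction has zero arm there).
Beam weight: 24.1 × 9.81 = 236.4 N down at 2.06 m → arm 0.88 m, τ = 236.4 × 0.88 = 208 N·m counterclockwise.
Battery pack: 8.68 × 9.81 = 85.15 N down at 1.57 m → arm 0.39 m, τ = 85.15 × 0.39 = 33.21 N·m counterclockwise.
Sack of grain: 11.8 × 9.81 = 115.8 N down at 0.81 m → arm 0.37 m, τ = 115.8 × 0.37 = 42.85 N·m clockwise.
Speaker: 12.3 × 9.81 = 120.7 N down at 3.574 m → arm 2.394 m, τ = 120.7 × 2.394 = 289 N·m counterclockwise.
Net moment of known loads = 487.4 N·m counterclockwise.
An unknown mass m at 0.54 m has arm 0.64 m; its moment is m·g·0.64 clockwise.
Στ = 0 ⇒ m × 9.81 × 0.64 = 487.4 ⇒ m = 487.4 / (9.81 × 0.64) = 77.6 kg.

m ≈ 77.6 kg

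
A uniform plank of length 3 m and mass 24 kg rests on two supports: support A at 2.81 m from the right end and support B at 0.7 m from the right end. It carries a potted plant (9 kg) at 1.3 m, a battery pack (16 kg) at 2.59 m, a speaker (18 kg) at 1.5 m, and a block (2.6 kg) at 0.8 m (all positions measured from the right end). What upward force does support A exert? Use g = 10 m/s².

Take moments about support B.
Beam weight: 24 × 10 = 240 N down at 1.5 m → arm 0.8 m, τ = 240 × 0.8 = 192 N·m counterclockwise.
Potted plant: 9 × 10 = 90 N down at 1.3 m → arm 0.6 m, τ = 90 × 0.6 = 54 N·m counterclockwise.
Battery pack: 16 × 10 = 160 N down at 2.59 m → arm 1.89 m, τ = 160 × 1.89 = 302.4 N·m counterclockwise.
Speaker: 18 × 10 = 180 N down at 1.5 m → arm 0.8 m, τ = 180 × 0.8 = 144 N·m counterclockwise.
Block: 2.6 × 10 = 26 N down at 0.8 m → arm 0.1 m, τ = 26 × 0.1 = 2.6 N·m counterclockwise.
Net load moment about support B = 695 N·m counterclockwise.
Reaction R at support A is upward at 2.81 m, arm 2.11 m → moment R × 2.11 clockwise.
For rotational equilibrium, R × 2.11 = 695, so R = 329 N.

R_A ≈ 329 N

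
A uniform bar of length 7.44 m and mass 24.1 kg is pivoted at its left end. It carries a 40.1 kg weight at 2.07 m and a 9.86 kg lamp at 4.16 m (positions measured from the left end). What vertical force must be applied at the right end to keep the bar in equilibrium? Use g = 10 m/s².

Sum moments about the left end (the unknown pivot reaction has zero arm there).
Beam weight: 24.1 × 10 = 241 N down at 3.72 m → arm 3.72 m, τ = 241 × 3.72 = 896.5 N·m clockwise.
Weight: 40.1 × 10 = 401 N down at 2.07 m → arm 2.07 m, τ = 401 × 2.07 = 830.1 N·m clockwise.
Lamp: 9.86 × 10 = 98.6 N down at 4.16 m → arm 4.16 m, τ = 98.6 × 4.16 = 410.2 N·m clockwise.
Net moment of the loads = 2137 N·m clockwise.
The upward force F acts at the right end, arm 7.44 m, giving F × 7.44 counterclockwise.
Setting net torque to zero: F × 7.44 = 2137 → F = 2137 / 7.44 = 287 N.

F ≈ 287 N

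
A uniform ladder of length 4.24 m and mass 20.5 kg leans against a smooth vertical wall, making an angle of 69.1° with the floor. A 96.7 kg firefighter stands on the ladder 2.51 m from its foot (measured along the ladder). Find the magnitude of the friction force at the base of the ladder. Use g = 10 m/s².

f ≈ 258 N

Take moments about the foot of the ladder.
Ladder weight 20.5×10 = 205 N acts at 2.12 m along the ladder; its horizontal arm is 2.12·cos69.1° = 0.7563 m → τ = 155 N·m clockwise.
Firefighter: 96.7×10 = 967 N at 2.51 m → arm 0.8954 m → τ = 865.9 N·m clockwise.
Wall normal N acts horizontally at the top; its moment arm is the height L sinθ = 4.24·sin69.1° = 3.961 m, counterclockwise.
Balancing moments: N × 3.961 = 1021, giving N = 258 N.
ΣFx = 0: friction at the foot balances the wall's push, so f = N_wall = 258 N.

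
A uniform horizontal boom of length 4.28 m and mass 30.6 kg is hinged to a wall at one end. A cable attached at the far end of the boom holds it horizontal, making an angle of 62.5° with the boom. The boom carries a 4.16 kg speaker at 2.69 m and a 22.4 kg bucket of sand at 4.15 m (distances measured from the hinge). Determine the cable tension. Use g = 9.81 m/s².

Take moments about the hinge.
Beam weight: 30.6 × 9.81 = 300.2 N down at 2.14 m → arm 2.14 m, τ = 300.2 × 2.14 = 642.4 N·m clockwise.
Speaker: 4.16 × 9.81 = 40.81 N down at 2.69 m → arm 2.69 m, τ = 40.81 × 2.69 = 109.8 N·m clockwise.
Bucket of sand: 22.4 × 9.81 = 219.7 N down at 4.15 m → arm 4.15 m, τ = 219.7 × 4.15 = 911.8 N·m clockwise.
Total clockwise load moment = 1664 N·m.
The cable tension T acts at 4.28 m; only its component perpendicular to the boom, T sinθ, produces torque. sin 62.5° = 0.887.
Setting net torque to zero: T × 4.28 × 0.887 = 1664 → T = 1664 / 3.796 = 438 N.

T ≈ 438 N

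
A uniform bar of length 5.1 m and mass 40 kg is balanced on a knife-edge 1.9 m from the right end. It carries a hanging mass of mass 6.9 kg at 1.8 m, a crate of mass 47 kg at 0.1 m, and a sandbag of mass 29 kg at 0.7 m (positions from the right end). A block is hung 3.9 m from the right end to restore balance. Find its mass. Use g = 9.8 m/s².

m ≈ 47 kg

Sum moments about the knife-edge (at 1.9 m from the right end) (the support reaction has zero arm there).
Beam weight: 40 × 9.8 = 392 N down at 2.55 m → arm 0.65 m, τ = 392 × 0.65 = 254.8 N·m counterclockwise.
Hanging mass: 6.9 × 9.8 = 67.62 N down at 1.8 m → arm 0.1 m, τ = 67.62 × 0.1 = 6.762 N·m clockwise.
Crate: 47 × 9.8 = 460.6 N down at 0.1 m → arm 1.8 m, τ = 460.6 × 1.8 = 829.1 N·m clockwise.
Sandbag: 29 × 9.8 = 284.2 N down at 0.7 m → arm 1.2 m, τ = 284.2 × 1.2 = 341 N·m clockwise.
Net moment of known loads = 922.1 N·m clockwise.
An unknown mass m at 3.9 m has arm 2 m; its moment is m·g·2 counterclockwise.
Setting net torque to zero: m × 9.8 × 2 = 922.1 → m = 922.1 / (9.8 × 2) = 47 kg.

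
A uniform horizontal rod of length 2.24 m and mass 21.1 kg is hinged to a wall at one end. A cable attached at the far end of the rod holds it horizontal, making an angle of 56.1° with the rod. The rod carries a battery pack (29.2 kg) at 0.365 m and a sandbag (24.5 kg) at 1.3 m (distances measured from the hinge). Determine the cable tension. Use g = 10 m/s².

T ≈ 356 N

Taking torques about the hinge:
Beam weight: 21.1 × 10 = 211 N down at 1.12 m → arm 1.12 m, τ = 211 × 1.12 = 236.3 N·m clockwise.
Battery pack: 29.2 × 10 = 292 N down at 0.365 m → arm 0.365 m, τ = 292 × 0.365 = 106.6 N·m clockwise.
Sandbag: 24.5 × 10 = 245 N down at 1.3 m → arm 1.3 m, τ = 245 × 1.3 = 318.5 N·m clockwise.
Total clockwise load moment = 661.4 N·m.
The cable tension T acts at 2.24 m; only its component perpendicular to the rod, T sinθ, produces torque. sin 56.1° = 0.83.
Στ = 0 ⇒ T × 2.24 × 0.83 = 661.4 ⇒ T = 661.4 / 1.859 = 356 N.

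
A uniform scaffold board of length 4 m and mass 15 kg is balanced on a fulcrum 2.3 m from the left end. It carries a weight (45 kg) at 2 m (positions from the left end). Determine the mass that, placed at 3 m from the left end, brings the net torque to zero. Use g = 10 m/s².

Take moments about the fulcrum (at 2.3 m from the left end).
Beam weight: 15 × 10 = 150 N down at 2 m → arm 0.3 m, τ = 150 × 0.3 = 45 N·m counterclockwise.
Weight: 45 × 10 = 450 N down at 2 m → arm 0.3 m, τ = 450 × 0.3 = 135 N·m counterclockwise.
Net moment of known loads = 180 N·m counterclockwise.
An unknown mass m at 3 m has arm 0.7 m; its moment is m·g·0.7 clockwise.
For rotational equilibrium, m × 10 × 0.7 = 180, so m = 180 / (10 × 0.7) = 25.7 kg.

m ≈ 25.7 kg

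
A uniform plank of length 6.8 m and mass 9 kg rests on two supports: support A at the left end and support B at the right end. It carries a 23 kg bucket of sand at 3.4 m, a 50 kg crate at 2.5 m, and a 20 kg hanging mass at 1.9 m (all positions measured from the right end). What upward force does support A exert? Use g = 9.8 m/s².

Sum moments about support B (its reaction then has zero moment arm).
Beam weight: 9 × 9.8 = 88.2 N down at 3.4 m → arm 3.4 m, τ = 88.2 × 3.4 = 299.9 N·m counterclockwise.
Bucket of sand: 23 × 9.8 = 225.4 N down at 3.4 m → arm 3.4 m, τ = 225.4 × 3.4 = 766.4 N·m counterclockwise.
Crate: 50 × 9.8 = 490 N down at 2.5 m → arm 2.5 m, τ = 490 × 2.5 = 1225 N·m counterclockwise.
Hanging mass: 20 × 9.8 = 196 N down at 1.9 m → arm 1.9 m, τ = 196 × 1.9 = 372.4 N·m counterclockwise.
Net load moment about support B = 2664 N·m counterclockwise.
Reaction R at support A is upward at 6.8 m, arm 6.8 m → moment R × 6.8 clockwise.
Balancing moments: R × 6.8 = 2664, giving R = 392 N.

R_A ≈ 392 N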